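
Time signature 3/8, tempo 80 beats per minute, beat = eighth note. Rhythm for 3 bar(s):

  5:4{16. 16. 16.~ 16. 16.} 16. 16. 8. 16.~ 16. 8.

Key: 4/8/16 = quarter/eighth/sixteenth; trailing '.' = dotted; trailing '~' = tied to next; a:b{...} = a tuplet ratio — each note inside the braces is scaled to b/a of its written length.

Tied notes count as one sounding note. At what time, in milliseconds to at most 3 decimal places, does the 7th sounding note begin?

1. 0.0ms @ 0 + 450.0ms (3/5)
2. 450.0ms @ 3/5 + 450.0ms (3/5)
3. 900.0ms @ 6/5 + 900.0ms (6/5)
4. 1800.0ms @ 12/5 + 450.0ms (3/5)
5. 2250.0ms @ 3 + 562.5ms (3/4)
6. 2812.5ms @ 15/4 + 562.5ms (3/4)
7. 3375.0ms @ 9/2 + 1125.0ms (3/2)
8. 4500.0ms @ 6 + 1125.0ms (3/2)
9. 5625.0ms @ 15/2 + 1125.0ms (3/2)

note 7 onset = 9/2b = 3375.0ms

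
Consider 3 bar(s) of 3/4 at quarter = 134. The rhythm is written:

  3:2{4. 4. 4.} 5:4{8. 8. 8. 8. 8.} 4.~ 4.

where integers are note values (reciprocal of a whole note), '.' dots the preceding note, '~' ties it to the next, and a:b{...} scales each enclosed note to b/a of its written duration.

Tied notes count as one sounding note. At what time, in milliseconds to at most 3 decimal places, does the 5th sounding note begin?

note 5 onset = 18/5b = 1611.94ms

1. 0.0ms @ 0 + 447.761ms (1)
2. 447.761ms @ 1 + 447.761ms (1)
3. 895.522ms @ 2 + 447.761ms (1)
4. 1343.284ms @ 3 + 268.657ms (3/5)
5. 1611.94ms @ 18/5 + 268.657ms (3/5)
6. 1880.597ms @ 21/5 + 268.657ms (3/5)
7. 2149.254ms @ 24/5 + 268.657ms (3/5)
8. 2417.91ms @ 27/5 + 268.657ms (3/5)
9. 2686.567ms @ 6 + 1343.284ms (3)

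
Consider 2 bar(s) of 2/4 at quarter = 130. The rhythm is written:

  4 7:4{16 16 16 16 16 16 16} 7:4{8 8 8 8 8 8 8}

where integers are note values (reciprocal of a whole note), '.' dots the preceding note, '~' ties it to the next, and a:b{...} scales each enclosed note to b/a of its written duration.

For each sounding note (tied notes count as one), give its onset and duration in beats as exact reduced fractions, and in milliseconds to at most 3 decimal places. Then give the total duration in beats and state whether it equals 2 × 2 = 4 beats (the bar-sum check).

1) 0.0ms=0b +461.538ms=1b
2) 461.538ms=1b +65.934ms=1/7b
3) 527.473ms=8/7b +65.934ms=1/7b
4) 593.407ms=9/7b +65.934ms=1/7b
5) 659.341ms=10/7b +65.934ms=1/7b
6) 725.275ms=11/7b +65.934ms=1/7b
7) 791.209ms=12/7b +65.934ms=1/7b
8) 857.143ms=13/7b +65.934ms=1/7b
9) 923.077ms=2b +131.868ms=2/7b
10) 1054.945ms=16/7b +131.868ms=2/7b
11) 1186.813ms=18/7b +131.868ms=2/7b
12) 1318.681ms=20/7b +131.868ms=2/7b
13) 1450.549ms=22/7b +131.868ms=2/7b
14) 1582.418ms=24/7b +131.868ms=2/7b
15) 1714.286ms=26/7b +131.868ms=2/7b
Σ=4b of 4 (130bpm 2/4) — PASS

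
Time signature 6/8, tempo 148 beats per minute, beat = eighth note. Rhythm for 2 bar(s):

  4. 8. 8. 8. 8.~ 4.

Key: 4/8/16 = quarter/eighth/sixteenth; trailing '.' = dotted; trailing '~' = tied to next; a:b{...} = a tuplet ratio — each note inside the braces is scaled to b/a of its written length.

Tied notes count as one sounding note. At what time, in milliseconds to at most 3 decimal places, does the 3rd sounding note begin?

1. 0.0ms @ 0 + 1216.216ms (3)
2. 1216.216ms @ 3 + 608.108ms (3/2)
3. 1824.324ms @ 9/2 + 608.108ms (3/2)
4. 2432.432ms @ 6 + 608.108ms (3/2)
5. 3040.541ms @ 15/2 + 1824.324ms (9/2)

note 3 onset = 9/2b = 1824.324ms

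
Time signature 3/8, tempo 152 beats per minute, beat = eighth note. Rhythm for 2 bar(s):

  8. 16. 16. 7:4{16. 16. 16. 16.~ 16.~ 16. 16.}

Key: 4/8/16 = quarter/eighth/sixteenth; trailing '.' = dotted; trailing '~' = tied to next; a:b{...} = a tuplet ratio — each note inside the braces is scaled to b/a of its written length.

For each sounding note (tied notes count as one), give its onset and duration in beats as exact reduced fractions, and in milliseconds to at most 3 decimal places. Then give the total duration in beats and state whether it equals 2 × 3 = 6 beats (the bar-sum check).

1) 0.0ms=0b +592.105ms=3/2b
2) 592.105ms=3/2b +296.053ms=3/4b
3) 888.158ms=9/4b +296.053ms=3/4b
4) 1184.211ms=3b +169.173ms=3/7b
5) 1353.383ms=24/7b +169.173ms=3/7b
6) 1522.556ms=27/7b +169.173ms=3/7b
7) 1691.729ms=30/7b +507.519ms=9/7b
8) 2199.248ms=39/7b +169.173ms=3/7b
Σ=6b of 6 (152bpm 3/8) — PASS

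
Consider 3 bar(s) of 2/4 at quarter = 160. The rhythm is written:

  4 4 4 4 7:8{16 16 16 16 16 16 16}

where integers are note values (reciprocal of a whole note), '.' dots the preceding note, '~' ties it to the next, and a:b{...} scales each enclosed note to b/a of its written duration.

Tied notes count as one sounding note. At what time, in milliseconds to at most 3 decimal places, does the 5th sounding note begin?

note 5 onset = 4b = 1500.0ms

1. 0.0ms @ 0 + 375.0ms (1)
2. 375.0ms @ 1 + 375.0ms (1)
3. 750.0ms @ 2 + 375.0ms (1)
4. 1125.0ms @ 3 + 375.0ms (1)
5. 1500.0ms @ 4 + 107.143ms (2/7)
6. 1607.143ms @ 30/7 + 107.143ms (2/7)
7. 1714.286ms @ 32/7 + 107.143ms (2/7)
8. 1821.429ms @ 34/7 + 107.143ms (2/7)
9. 1928.571ms @ 36/7 + 107.143ms (2/7)
10. 2035.714ms @ 38/7 + 107.143ms (2/7)
11. 2142.857ms @ 40/7 + 107.143ms (2/7)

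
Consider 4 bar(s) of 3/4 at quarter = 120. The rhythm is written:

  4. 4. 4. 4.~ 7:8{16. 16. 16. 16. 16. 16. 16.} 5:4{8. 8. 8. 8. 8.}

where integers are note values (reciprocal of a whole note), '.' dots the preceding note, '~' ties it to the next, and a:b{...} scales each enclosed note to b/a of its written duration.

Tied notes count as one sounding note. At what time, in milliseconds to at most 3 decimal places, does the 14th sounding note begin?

1. 0.0ms @ 0 + 750.0ms (3/2)
2. 750.0ms @ 3/2 + 750.0ms (3/2)
3. 1500.0ms @ 3 + 750.0ms (3/2)
4. 2250.0ms @ 9/2 + 964.286ms (27/14)
5. 3214.286ms @ 45/7 + 214.286ms (3/7)
6. 3428.571ms @ 48/7 + 214.286ms (3/7)
7. 3642.857ms @ 51/7 + 214.286ms (3/7)
8. 3857.143ms @ 54/7 + 214.286ms (3/7)
9. 4071.429ms @ 57/7 + 214.286ms (3/7)
10. 4285.714ms @ 60/7 + 214.286ms (3/7)
11. 4500.0ms @ 9 + 300.0ms (3/5)
12. 4800.0ms @ 48/5 + 300.0ms (3/5)
13. 5100.0ms @ 51/5 + 300.0ms (3/5)
14. 5400.0ms @ 54/5 + 300.0ms (3/5)
15. 5700.0ms @ 57/5 + 300.0ms (3/5)

note 14 onset = 54/5b = 5400.0ms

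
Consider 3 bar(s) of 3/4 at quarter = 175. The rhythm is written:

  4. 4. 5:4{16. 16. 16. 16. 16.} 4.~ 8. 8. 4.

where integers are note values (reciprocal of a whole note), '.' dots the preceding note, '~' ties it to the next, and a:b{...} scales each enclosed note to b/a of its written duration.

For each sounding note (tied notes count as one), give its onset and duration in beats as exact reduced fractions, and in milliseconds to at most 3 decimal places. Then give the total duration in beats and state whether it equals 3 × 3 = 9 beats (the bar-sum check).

1) 0.0ms=0b +514.286ms=3/2b
2) 514.286ms=3/2b +514.286ms=3/2b
3) 1028.571ms=3b +102.857ms=3/10b
4) 1131.429ms=33/10b +102.857ms=3/10b
5) 1234.286ms=18/5b +102.857ms=3/10b
6) 1337.143ms=39/10b +102.857ms=3/10b
7) 1440.0ms=21/5b +102.857ms=3/10b
8) 1542.857ms=9/2b +771.429ms=9/4b
9) 2314.286ms=27/4b +257.143ms=3/4b
10) 2571.429ms=15/2b +514.286ms=3/2b
Σ=9b of 9 (175bpm 3/4) — PASS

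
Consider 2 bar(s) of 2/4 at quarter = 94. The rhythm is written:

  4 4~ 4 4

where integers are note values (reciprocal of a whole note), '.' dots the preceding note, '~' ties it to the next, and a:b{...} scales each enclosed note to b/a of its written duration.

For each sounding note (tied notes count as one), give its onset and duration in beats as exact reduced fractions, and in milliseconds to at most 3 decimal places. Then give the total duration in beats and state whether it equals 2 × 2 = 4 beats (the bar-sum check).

1) 0.0ms=0b +638.298ms=1b
2) 638.298ms=1b +1276.596ms=2b
3) 1914.894ms=3b +638.298ms=1b
Σ=4b of 4 (94bpm 2/4) — PASS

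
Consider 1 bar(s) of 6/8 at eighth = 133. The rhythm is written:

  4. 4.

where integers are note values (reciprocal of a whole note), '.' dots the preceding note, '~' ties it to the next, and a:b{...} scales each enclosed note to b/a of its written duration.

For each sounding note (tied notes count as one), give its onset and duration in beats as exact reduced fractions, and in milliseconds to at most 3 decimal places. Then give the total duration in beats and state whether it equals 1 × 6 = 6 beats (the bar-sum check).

1) 0.0ms=0b +1353.383ms=3b
2) 1353.383ms=3b +1353.383ms=3b
Σ=6b of 6 (133bpm 6/8) — PASS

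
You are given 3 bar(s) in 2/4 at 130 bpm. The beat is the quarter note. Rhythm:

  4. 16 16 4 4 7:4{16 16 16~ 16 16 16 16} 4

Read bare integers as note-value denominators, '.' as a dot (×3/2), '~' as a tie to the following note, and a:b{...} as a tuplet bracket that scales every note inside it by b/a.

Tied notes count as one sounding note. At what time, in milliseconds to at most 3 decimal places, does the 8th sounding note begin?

1. 0.0ms @ 0 + 692.308ms (3/2)
2. 692.308ms @ 3/2 + 115.385ms (1/4)
3. 807.692ms @ 7/4 + 115.385ms (1/4)
4. 923.077ms @ 2 + 461.538ms (1)
5. 1384.615ms @ 3 + 461.538ms (1)
6. 1846.154ms @ 4 + 65.934ms (1/7)
7. 1912.088ms @ 29/7 + 65.934ms (1/7)
8. 1978.022ms @ 30/7 + 131.868ms (2/7)
9. 2109.89ms @ 32/7 + 65.934ms (1/7)
10. 2175.824ms @ 33/7 + 65.934ms (1/7)
11. 2241.758ms @ 34/7 + 65.934ms (1/7)
12. 2307.692ms @ 5 + 461.538ms (1)

note 8 onset = 30/7b = 1978.022ms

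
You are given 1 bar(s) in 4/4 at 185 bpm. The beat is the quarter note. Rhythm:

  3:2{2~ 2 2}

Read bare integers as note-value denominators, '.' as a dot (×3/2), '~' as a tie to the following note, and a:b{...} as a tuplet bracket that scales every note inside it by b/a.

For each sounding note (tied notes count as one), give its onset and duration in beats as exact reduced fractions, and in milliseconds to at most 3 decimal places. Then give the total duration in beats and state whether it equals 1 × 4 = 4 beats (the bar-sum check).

1) 0.0ms=0b +864.865ms=8/3b
2) 864.865ms=8/3b +432.432ms=4/3b
Σ=4b of 4 (185bpm 4/4) — PASS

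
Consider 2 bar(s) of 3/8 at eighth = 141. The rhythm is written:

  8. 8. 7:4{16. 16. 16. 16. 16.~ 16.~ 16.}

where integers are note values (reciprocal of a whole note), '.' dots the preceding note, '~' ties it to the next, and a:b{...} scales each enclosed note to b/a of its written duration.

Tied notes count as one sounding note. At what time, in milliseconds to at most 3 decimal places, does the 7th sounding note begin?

1. 0.0ms @ 0 + 638.298ms (3/2)
2. 638.298ms @ 3/2 + 638.298ms (3/2)
3. 1276.596ms @ 3 + 182.371ms (3/7)
4. 1458.967ms @ 24/7 + 182.371ms (3/7)
5. 1641.337ms @ 27/7 + 182.371ms (3/7)
6. 1823.708ms @ 30/7 + 182.371ms (3/7)
7. 2006.079ms @ 33/7 + 547.112ms (9/7)

note 7 onset = 33/7b = 2006.079ms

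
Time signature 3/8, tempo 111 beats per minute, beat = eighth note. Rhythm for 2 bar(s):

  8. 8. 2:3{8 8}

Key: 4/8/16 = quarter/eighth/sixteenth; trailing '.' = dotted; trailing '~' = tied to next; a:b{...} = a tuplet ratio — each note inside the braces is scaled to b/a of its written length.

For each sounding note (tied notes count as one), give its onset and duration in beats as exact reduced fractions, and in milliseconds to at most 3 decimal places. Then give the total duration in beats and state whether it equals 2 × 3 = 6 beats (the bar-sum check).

1) 0.0ms=0b +810.811ms=3/2b
2) 810.811ms=3/2b +810.811ms=3/2b
3) 1621.622ms=3b +810.811ms=3/2b
4) 2432.432ms=9/2b +810.811ms=3/2b
Σ=6b of 6 (111bpm 3/8) — PASS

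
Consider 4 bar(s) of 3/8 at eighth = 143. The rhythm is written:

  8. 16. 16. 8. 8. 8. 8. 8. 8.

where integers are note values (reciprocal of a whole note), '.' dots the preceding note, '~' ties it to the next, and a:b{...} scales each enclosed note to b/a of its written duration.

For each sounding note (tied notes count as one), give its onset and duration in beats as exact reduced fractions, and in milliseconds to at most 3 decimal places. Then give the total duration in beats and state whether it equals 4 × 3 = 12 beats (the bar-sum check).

1) 0.0ms=0b +629.371ms=3/2b
2) 629.371ms=3/2b +314.685ms=3/4b
3) 944.056ms=9/4b +314.685ms=3/4b
4) 1258.741ms=3b +629.371ms=3/2b
5) 1888.112ms=9/2b +629.371ms=3/2b
6) 2517.483ms=6b +629.371ms=3/2b
7) 3146.853ms=15/2b +629.371ms=3/2b
8) 3776.224ms=9b +629.371ms=3/2b
9) 4405.594ms=21/2b +629.371ms=3/2b
Σ=12b of 12 (143bpm 3/8) — PASS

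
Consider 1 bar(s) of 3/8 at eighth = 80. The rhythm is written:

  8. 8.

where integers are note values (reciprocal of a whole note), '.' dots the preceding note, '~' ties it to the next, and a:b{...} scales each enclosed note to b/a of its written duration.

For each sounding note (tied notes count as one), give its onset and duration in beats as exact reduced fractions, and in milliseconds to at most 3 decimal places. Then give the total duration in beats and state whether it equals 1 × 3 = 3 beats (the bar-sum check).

1) 0.0ms=0b +1125.0ms=3/2b
2) 1125.0ms=3/2b +1125.0ms=3/2b
Σ=3b of 3 (80bpm 3/8) — PASS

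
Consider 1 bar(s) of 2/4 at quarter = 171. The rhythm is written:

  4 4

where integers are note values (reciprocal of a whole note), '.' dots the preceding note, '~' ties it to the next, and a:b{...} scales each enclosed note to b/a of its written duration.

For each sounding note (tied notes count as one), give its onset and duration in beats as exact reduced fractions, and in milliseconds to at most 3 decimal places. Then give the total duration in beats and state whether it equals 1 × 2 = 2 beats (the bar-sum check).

1) 0.0ms=0b +350.877ms=1b
2) 350.877ms=1b +350.877ms=1b
Σ=2b of 2 (171bpm 2/4) — PASS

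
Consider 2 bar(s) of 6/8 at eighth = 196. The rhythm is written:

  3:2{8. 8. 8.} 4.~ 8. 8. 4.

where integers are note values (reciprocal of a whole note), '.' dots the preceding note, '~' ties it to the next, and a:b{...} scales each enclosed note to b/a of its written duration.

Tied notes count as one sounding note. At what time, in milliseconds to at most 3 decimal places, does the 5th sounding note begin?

1. 0.0ms @ 0 + 306.122ms (1)
2. 306.122ms @ 1 + 306.122ms (1)
3. 612.245ms @ 2 + 306.122ms (1)
4. 918.367ms @ 3 + 1377.551ms (9/2)
5. 2295.918ms @ 15/2 + 459.184ms (3/2)
6. 2755.102ms @ 9 + 918.367ms (3)

note 5 onset = 15/2b = 2295.918ms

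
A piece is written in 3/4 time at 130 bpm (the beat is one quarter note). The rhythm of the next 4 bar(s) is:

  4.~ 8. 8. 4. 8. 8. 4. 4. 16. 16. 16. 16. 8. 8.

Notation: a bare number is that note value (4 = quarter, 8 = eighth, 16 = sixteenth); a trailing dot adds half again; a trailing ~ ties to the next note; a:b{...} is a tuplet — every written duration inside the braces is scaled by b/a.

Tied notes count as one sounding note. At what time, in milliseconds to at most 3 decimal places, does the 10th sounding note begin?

note 10 onset = 39/4b = 4500.0ms

1. 0.0ms @ 0 + 1038.462ms (9/4)
2. 1038.462ms @ 9/4 + 346.154ms (3/4)
3. 1384.615ms @ 3 + 692.308ms (3/2)
4. 2076.923ms @ 9/2 + 346.154ms (3/4)
5. 2423.077ms @ 21/4 + 346.154ms (3/4)
6. 2769.231ms @ 6 + 692.308ms (3/2)
7. 3461.538ms @ 15/2 + 692.308ms (3/2)
8. 4153.846ms @ 9 + 173.077ms (3/8)
9. 4326.923ms @ 75/8 + 173.077ms (3/8)
10. 4500.0ms @ 39/4 + 173.077ms (3/8)
11. 4673.077ms @ 81/8 + 173.077ms (3/8)
12. 4846.154ms @ 21/2 + 346.154ms (3/4)
13. 5192.308ms @ 45/4 + 346.154ms (3/4)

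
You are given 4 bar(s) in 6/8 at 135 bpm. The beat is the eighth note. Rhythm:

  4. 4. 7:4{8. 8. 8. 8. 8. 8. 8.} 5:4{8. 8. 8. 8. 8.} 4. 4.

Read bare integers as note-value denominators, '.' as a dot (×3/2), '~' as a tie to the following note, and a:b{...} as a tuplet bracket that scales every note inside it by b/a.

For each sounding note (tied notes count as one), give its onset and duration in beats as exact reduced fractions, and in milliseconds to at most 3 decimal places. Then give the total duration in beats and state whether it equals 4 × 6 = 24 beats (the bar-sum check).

1) 0.0ms=0b +1333.333ms=3b
2) 1333.333ms=3b +1333.333ms=3b
3) 2666.667ms=6b +380.952ms=6/7b
4) 3047.619ms=48/7b +380.952ms=6/7b
5) 3428.571ms=54/7b +380.952ms=6/7b
6) 3809.524ms=60/7b +380.952ms=6/7b
7) 4190.476ms=66/7b +380.952ms=6/7b
8) 4571.429ms=72/7b +380.952ms=6/7b
9) 4952.381ms=78/7b +380.952ms=6/7b
10) 5333.333ms=12b +533.333ms=6/5b
11) 5866.667ms=66/5b +533.333ms=6/5b
12) 6400.0ms=72/5b +533.333ms=6/5b
13) 6933.333ms=78/5b +533.333ms=6/5b
14) 7466.667ms=84/5b +533.333ms=6/5b
15) 8000.0ms=18b +1333.333ms=3b
16) 9333.333ms=21b +1333.333ms=3b
Σ=24b of 24 (135bpm 6/8) — PASS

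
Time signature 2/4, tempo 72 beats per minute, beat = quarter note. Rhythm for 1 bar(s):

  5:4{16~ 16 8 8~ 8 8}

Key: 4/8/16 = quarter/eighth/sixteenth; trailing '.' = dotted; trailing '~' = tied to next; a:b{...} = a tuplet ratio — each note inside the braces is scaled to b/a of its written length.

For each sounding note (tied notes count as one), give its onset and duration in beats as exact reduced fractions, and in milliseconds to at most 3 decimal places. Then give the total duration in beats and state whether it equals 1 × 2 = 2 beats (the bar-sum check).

1) 0.0ms=0b +333.333ms=2/5b
2) 333.333ms=2/5b +333.333ms=2/5b
3) 666.667ms=4/5b +666.667ms=4/5b
4) 1333.333ms=8/5b +333.333ms=2/5b
Σ=2b of 2 (72bpm 2/4) — PASS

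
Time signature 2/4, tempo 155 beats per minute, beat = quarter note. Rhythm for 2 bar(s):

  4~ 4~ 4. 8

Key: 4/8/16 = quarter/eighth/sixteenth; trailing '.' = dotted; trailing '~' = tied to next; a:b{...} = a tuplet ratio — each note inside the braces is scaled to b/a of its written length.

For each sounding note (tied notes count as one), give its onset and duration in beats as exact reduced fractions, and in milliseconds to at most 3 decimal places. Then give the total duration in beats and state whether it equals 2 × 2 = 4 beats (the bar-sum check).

1) 0.0ms=0b +1354.839ms=7/2b
2) 1354.839ms=7/2b +193.548ms=1/2b
Σ=4b of 4 (155bpm 2/4) — PASS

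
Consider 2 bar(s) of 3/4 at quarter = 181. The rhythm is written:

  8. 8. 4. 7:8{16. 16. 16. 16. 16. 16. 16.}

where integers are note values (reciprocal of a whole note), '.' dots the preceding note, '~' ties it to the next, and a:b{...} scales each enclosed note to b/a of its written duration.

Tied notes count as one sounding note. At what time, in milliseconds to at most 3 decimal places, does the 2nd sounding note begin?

1. 0.0ms @ 0 + 248.619ms (3/4)
2. 248.619ms @ 3/4 + 248.619ms (3/4)
3. 497.238ms @ 3/2 + 497.238ms (3/2)
4. 994.475ms @ 3 + 142.068ms (3/7)
5. 1136.543ms @ 24/7 + 142.068ms (3/7)
6. 1278.611ms @ 27/7 + 142.068ms (3/7)
7. 1420.679ms @ 30/7 + 142.068ms (3/7)
8. 1562.747ms @ 33/7 + 142.068ms (3/7)
9. 1704.815ms @ 36/7 + 142.068ms (3/7)
10. 1846.882ms @ 39/7 + 142.068ms (3/7)

note 2 onset = 3/4b = 248.619ms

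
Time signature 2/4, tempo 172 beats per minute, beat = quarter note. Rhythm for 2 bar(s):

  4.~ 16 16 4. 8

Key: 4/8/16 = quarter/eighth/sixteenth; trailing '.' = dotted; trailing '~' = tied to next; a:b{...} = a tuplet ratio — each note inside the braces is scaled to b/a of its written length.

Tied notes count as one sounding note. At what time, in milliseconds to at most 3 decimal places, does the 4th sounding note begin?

note 4 onset = 7/2b = 1220.93ms

1. 0.0ms @ 0 + 610.465ms (7/4)
2. 610.465ms @ 7/4 + 87.209ms (1/4)
3. 697.674ms @ 2 + 523.256ms (3/2)
4. 1220.93ms @ 7/2 + 174.419ms (1/2)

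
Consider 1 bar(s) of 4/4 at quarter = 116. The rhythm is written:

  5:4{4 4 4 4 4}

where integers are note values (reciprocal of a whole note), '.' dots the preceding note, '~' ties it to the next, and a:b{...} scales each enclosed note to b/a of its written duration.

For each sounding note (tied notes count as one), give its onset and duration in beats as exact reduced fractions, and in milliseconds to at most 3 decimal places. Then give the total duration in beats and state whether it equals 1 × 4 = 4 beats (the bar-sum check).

1) 0.0ms=0b +413.793ms=4/5b
2) 413.793ms=4/5b +413.793ms=4/5b
3) 827.586ms=8/5b +413.793ms=4/5b
4) 1241.379ms=12/5b +413.793ms=4/5b
5) 1655.172ms=16/5b +413.793ms=4/5b
Σ=4b of 4 (116bpm 4/4) — PASS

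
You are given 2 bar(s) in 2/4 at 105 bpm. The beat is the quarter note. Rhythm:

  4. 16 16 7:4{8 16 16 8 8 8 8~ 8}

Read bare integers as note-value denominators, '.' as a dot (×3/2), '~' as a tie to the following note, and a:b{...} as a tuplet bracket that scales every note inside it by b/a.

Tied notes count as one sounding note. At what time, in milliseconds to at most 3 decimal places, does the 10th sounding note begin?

1. 0.0ms @ 0 + 857.143ms (3/2)
2. 857.143ms @ 3/2 + 142.857ms (1/4)
3. 1000.0ms @ 7/4 + 142.857ms (1/4)
4. 1142.857ms @ 2 + 163.265ms (2/7)
5. 1306.122ms @ 16/7 + 81.633ms (1/7)
6. 1387.755ms @ 17/7 + 81.633ms (1/7)
7. 1469.388ms @ 18/7 + 163.265ms (2/7)
8. 1632.653ms @ 20/7 + 163.265ms (2/7)
9. 1795.918ms @ 22/7 + 163.265ms (2/7)
10. 1959.184ms @ 24/7 + 326.531ms (4/7)

note 10 onset = 24/7b = 1959.184ms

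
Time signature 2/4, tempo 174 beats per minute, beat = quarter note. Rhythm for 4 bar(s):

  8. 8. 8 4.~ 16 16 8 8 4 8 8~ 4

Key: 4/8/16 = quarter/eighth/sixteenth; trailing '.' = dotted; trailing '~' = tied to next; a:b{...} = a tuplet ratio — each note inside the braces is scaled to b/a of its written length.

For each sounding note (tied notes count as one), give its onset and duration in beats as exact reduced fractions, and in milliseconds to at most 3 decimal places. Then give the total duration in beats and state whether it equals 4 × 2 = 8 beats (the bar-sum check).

1) 0.0ms=0b +258.621ms=3/4b
2) 258.621ms=3/4b +258.621ms=3/4b
3) 517.241ms=3/2b +172.414ms=1/2b
4) 689.655ms=2b +603.448ms=7/4b
5) 1293.103ms=15/4b +86.207ms=1/4b
6) 1379.31ms=4b +172.414ms=1/2b
7) 1551.724ms=9/2b +172.414ms=1/2b
8) 1724.138ms=5b +344.828ms=1b
9) 2068.966ms=6b +172.414ms=1/2b
10) 2241.379ms=13/2b +517.241ms=3/2b
Σ=8b of 8 (174bpm 2/4) — PASS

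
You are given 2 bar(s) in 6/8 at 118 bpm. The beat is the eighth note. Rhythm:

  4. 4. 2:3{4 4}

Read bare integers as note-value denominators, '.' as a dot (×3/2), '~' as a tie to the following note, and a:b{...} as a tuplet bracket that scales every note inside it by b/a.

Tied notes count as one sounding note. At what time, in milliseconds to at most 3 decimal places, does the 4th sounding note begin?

note 4 onset = 9b = 4576.271ms

1. 0.0ms @ 0 + 1525.424ms (3)
2. 1525.424ms @ 3 + 1525.424ms (3)
3. 3050.847ms @ 6 + 1525.424ms (3)
4. 4576.271ms @ 9 + 1525.424ms (3)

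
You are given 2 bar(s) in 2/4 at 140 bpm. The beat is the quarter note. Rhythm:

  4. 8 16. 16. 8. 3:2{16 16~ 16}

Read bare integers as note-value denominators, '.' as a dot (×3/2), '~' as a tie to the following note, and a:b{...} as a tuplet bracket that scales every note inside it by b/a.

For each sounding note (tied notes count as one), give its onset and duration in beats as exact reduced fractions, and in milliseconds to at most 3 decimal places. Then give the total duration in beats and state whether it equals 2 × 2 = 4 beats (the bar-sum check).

1) 0.0ms=0b +642.857ms=3/2b
2) 642.857ms=3/2b +214.286ms=1/2b
3) 857.143ms=2b +160.714ms=3/8b
4) 1017.857ms=19/8b +160.714ms=3/8b
5) 1178.571ms=11/4b +321.429ms=3/4b
6) 1500.0ms=7/2b +71.429ms=1/6b
7) 1571.429ms=11/3b +142.857ms=1/3b
Σ=4b of 4 (140bpm 2/4) — PASS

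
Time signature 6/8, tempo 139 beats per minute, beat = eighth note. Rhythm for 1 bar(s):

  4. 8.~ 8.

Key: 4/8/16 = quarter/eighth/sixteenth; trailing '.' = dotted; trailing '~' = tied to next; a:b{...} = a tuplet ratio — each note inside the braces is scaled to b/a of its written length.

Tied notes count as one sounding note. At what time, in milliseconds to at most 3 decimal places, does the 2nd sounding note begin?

note 2 onset = 3b = 1294.964ms

1. 0.0ms @ 0 + 1294.964ms (3)
2. 1294.964ms @ 3 + 1294.964ms (3)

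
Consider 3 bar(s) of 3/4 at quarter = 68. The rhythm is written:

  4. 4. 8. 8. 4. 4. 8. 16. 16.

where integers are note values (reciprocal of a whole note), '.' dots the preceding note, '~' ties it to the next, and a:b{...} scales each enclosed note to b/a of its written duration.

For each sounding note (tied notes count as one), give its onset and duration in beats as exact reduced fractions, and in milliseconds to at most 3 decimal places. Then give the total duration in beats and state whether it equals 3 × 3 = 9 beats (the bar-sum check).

1) 0.0ms=0b +1323.529ms=3/2b
2) 1323.529ms=3/2b +1323.529ms=3/2b
3) 2647.059ms=3b +661.765ms=3/4b
4) 3308.824ms=15/4b +661.765ms=3/4b
5) 3970.588ms=9/2b +1323.529ms=3/2b
6) 5294.118ms=6b +1323.529ms=3/2b
7) 6617.647ms=15/2b +661.765ms=3/4b
8) 7279.412ms=33/4b +330.882ms=3/8b
9) 7610.294ms=69/8b +330.882ms=3/8b
Σ=9b of 9 (68bpm 3/4) — PASS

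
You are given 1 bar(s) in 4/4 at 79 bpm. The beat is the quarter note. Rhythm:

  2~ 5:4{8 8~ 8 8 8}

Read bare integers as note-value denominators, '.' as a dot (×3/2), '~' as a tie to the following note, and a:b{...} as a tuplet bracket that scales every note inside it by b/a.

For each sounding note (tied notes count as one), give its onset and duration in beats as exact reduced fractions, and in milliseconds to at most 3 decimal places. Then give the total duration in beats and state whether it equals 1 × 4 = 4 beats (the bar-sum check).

1) 0.0ms=0b +1822.785ms=12/5b
2) 1822.785ms=12/5b +607.595ms=4/5b
3) 2430.38ms=16/5b +303.797ms=2/5b
4) 2734.177ms=18/5b +303.797ms=2/5b
Σ=4b of 4 (79bpm 4/4) — PASS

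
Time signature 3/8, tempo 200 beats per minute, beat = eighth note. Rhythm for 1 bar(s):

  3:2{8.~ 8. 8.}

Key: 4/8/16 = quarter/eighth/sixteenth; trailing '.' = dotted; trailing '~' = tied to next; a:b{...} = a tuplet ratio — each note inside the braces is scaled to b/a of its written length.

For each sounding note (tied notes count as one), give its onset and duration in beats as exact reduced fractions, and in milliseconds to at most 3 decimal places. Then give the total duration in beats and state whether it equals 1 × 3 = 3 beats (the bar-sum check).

1) 0.0ms=0b +600.0ms=2b
2) 600.0ms=2b +300.0ms=1b
Σ=3b of 3 (200bpm 3/8) — PASS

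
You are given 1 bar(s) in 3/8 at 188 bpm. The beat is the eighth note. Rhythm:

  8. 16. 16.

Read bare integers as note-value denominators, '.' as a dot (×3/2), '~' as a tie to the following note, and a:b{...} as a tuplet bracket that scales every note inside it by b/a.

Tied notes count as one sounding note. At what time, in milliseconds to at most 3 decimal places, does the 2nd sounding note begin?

note 2 onset = 3/2b = 478.723ms

1. 0.0ms @ 0 + 478.723ms (3/2)
2. 478.723ms @ 3/2 + 239.362ms (3/4)
3. 718.085ms @ 9/4 + 239.362ms (3/4)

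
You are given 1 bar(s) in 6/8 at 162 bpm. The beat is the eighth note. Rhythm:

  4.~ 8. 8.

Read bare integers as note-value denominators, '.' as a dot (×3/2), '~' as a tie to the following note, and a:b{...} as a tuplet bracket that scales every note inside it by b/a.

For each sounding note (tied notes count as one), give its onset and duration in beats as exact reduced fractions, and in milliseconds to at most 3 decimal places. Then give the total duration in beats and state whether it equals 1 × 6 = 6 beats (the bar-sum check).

1) 0.0ms=0b +1666.667ms=9/2b
2) 1666.667ms=9/2b +555.556ms=3/2b
Σ=6b of 6 (162bpm 6/8) — PASS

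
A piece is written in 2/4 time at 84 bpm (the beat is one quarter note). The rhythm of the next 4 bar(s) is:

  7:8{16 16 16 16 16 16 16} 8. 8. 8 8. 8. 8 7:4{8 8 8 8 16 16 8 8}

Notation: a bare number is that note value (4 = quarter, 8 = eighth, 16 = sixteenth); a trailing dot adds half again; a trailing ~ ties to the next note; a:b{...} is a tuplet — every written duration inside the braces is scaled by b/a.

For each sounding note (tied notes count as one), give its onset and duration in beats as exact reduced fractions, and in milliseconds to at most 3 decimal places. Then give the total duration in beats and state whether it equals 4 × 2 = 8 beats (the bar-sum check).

1) 0.0ms=0b +204.082ms=2/7b
2) 204.082ms=2/7b +204.082ms=2/7b
3) 408.163ms=4/7b +204.082ms=2/7b
4) 612.245ms=6/7b +204.082ms=2/7b
5) 816.327ms=8/7b +204.082ms=2/7b
6) 1020.408ms=10/7b +204.082ms=2/7b
7) 1224.49ms=12/7b +204.082ms=2/7b
8) 1428.571ms=2b +535.714ms=3/4b
9) 1964.286ms=11/4b +535.714ms=3/4b
10) 2500.0ms=7/2b +357.143ms=1/2b
11) 2857.143ms=4b +535.714ms=3/4b
12) 3392.857ms=19/4b +535.714ms=3/4b
13) 3928.571ms=11/2b +357.143ms=1/2b
14) 4285.714ms=6b +204.082ms=2/7b
15) 4489.796ms=44/7b +204.082ms=2/7b
16) 4693.878ms=46/7b +204.082ms=2/7b
17) 4897.959ms=48/7b +204.082ms=2/7b
18) 5102.041ms=50/7b +102.041ms=1/7b
19) 5204.082ms=51/7b +102.041ms=1/7b
20) 5306.122ms=52/7b +204.082ms=2/7b
21) 5510.204ms=54/7b +204.082ms=2/7b
Σ=8b of 8 (84bpm 2/4) — PASS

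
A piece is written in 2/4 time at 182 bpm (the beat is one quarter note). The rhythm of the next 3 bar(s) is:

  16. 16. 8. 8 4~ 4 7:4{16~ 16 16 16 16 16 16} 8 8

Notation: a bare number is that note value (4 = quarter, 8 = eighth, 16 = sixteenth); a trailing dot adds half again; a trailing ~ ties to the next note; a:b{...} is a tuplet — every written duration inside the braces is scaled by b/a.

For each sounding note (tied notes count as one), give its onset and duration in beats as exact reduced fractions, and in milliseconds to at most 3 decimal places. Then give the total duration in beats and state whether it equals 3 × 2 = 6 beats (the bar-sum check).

1) 0.0ms=0b +123.626ms=3/8b
2) 123.626ms=3/8b +123.626ms=3/8b
3) 247.253ms=3/4b +247.253ms=3/4b
4) 494.505ms=3/2b +164.835ms=1/2b
5) 659.341ms=2b +659.341ms=2b
6) 1318.681ms=4b +94.192ms=2/7b
7) 1412.873ms=30/7b +47.096ms=1/7b
8) 1459.969ms=31/7b +47.096ms=1/7b
9) 1507.064ms=32/7b +47.096ms=1/7b
10) 1554.16ms=33/7b +47.096ms=1/7b
11) 1601.256ms=34/7b +47.096ms=1/7b
12) 1648.352ms=5b +164.835ms=1/2b
13) 1813.187ms=11/2b +164.835ms=1/2b
Σ=6b of 6 (182bpm 2/4) — PASS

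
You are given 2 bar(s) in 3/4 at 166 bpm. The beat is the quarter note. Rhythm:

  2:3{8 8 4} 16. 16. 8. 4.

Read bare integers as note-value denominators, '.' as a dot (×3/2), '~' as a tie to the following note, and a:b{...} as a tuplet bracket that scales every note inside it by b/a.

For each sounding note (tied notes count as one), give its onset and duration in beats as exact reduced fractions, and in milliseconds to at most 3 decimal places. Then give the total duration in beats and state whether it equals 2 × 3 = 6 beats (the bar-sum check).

1) 0.0ms=0b +271.084ms=3/4b
2) 271.084ms=3/4b +271.084ms=3/4b
3) 542.169ms=3/2b +542.169ms=3/2b
4) 1084.337ms=3b +135.542ms=3/8b
5) 1219.88ms=27/8b +135.542ms=3/8b
6) 1355.422ms=15/4b +271.084ms=3/4b
7) 1626.506ms=9/2b +542.169ms=3/2b
Σ=6b of 6 (166bpm 3/4) — PASS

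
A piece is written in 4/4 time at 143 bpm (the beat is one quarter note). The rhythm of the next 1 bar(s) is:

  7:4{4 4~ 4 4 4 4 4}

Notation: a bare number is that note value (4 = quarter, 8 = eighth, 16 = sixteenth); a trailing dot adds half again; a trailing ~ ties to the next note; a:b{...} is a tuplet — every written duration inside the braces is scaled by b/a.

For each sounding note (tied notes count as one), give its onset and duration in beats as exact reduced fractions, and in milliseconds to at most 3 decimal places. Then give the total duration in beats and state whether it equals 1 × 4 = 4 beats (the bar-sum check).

1) 0.0ms=0b +239.76ms=4/7b
2) 239.76ms=4/7b +479.52ms=8/7b
3) 719.281ms=12/7b +239.76ms=4/7b
4) 959.041ms=16/7b +239.76ms=4/7b
5) 1198.801ms=20/7b +239.76ms=4/7b
6) 1438.561ms=24/7b +239.76ms=4/7b
Σ=4b of 4 (143bpm 4/4) — PASS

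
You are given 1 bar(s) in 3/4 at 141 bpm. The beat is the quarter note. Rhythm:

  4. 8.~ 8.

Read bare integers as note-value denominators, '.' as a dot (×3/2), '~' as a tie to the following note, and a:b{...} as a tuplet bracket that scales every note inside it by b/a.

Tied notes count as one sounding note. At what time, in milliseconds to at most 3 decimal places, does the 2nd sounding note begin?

1. 0.0ms @ 0 + 638.298ms (3/2)
2. 638.298ms @ 3/2 + 638.298ms (3/2)

note 2 onset = 3/2b = 638.298ms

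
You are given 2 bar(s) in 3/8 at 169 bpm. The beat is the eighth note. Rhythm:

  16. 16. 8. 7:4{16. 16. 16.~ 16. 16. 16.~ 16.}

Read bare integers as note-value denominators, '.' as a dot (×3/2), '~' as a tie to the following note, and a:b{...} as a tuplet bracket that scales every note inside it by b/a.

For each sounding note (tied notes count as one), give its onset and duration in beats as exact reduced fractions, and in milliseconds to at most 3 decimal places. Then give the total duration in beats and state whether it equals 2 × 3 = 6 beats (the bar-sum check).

1) 0.0ms=0b +266.272ms=3/4b
2) 266.272ms=3/4b +266.272ms=3/4b
3) 532.544ms=3/2b +532.544ms=3/2b
4) 1065.089ms=3b +152.156ms=3/7b
5) 1217.244ms=24/7b +152.156ms=3/7b
6) 1369.4ms=27/7b +304.311ms=6/7b
7) 1673.711ms=33/7b +152.156ms=3/7b
8) 1825.866ms=36/7b +304.311ms=6/7b
Σ=6b of 6 (169bpm 3/8) — PASS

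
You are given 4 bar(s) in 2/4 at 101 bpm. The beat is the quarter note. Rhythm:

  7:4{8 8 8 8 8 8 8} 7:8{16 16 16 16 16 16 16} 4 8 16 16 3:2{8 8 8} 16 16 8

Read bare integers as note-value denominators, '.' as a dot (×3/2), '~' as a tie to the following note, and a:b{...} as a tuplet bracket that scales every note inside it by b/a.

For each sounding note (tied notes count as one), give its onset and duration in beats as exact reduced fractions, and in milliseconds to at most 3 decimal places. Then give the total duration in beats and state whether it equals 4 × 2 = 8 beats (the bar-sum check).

1) 0.0ms=0b +169.731ms=2/7b
2) 169.731ms=2/7b +169.731ms=2/7b
3) 339.463ms=4/7b +169.731ms=2/7b
4) 509.194ms=6/7b +169.731ms=2/7b
5) 678.925ms=8/7b +169.731ms=2/7b
6) 848.656ms=10/7b +169.731ms=2/7b
7) 1018.388ms=12/7b +169.731ms=2/7b
8) 1188.119ms=2b +169.731ms=2/7b
9) 1357.85ms=16/7b +169.731ms=2/7b
10) 1527.581ms=18/7b +169.731ms=2/7b
11) 1697.313ms=20/7b +169.731ms=2/7b
12) 1867.044ms=22/7b +169.731ms=2/7b
13) 2036.775ms=24/7b +169.731ms=2/7b
14) 2206.506ms=26/7b +169.731ms=2/7b
15) 2376.238ms=4b +594.059ms=1b
16) 2970.297ms=5b +297.03ms=1/2b
17) 3267.327ms=11/2b +148.515ms=1/4b
18) 3415.842ms=23/4b +148.515ms=1/4b
19) 3564.356ms=6b +198.02ms=1/3b
20) 3762.376ms=19/3b +198.02ms=1/3b
21) 3960.396ms=20/3b +198.02ms=1/3b
22) 4158.416ms=7b +148.515ms=1/4b
23) 4306.931ms=29/4b +148.515ms=1/4b
24) 4455.446ms=15/2b +297.03ms=1/2b
Σ=8b of 8 (101bpm 2/4) — PASS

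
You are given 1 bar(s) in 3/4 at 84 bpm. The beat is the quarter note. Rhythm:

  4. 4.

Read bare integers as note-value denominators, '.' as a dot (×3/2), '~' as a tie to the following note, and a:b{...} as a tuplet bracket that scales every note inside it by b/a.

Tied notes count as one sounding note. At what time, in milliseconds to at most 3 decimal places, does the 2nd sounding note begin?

note 2 onset = 3/2b = 1071.429ms

1. 0.0ms @ 0 + 1071.429ms (3/2)
2. 1071.429ms @ 3/2 + 1071.429ms (3/2)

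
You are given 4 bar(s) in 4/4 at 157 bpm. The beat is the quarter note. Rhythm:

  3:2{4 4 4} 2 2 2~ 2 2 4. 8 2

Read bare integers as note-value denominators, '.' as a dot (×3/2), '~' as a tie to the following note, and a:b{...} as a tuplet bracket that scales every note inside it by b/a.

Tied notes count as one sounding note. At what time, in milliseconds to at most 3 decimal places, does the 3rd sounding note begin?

1. 0.0ms @ 0 + 254.777ms (2/3)
2. 254.777ms @ 2/3 + 254.777ms (2/3)
3. 509.554ms @ 4/3 + 254.777ms (2/3)
4. 764.331ms @ 2 + 764.331ms (2)
5. 1528.662ms @ 4 + 764.331ms (2)
6. 2292.994ms @ 6 + 1528.662ms (4)
7. 3821.656ms @ 10 + 764.331ms (2)
8. 4585.987ms @ 12 + 573.248ms (3/2)
9. 5159.236ms @ 27/2 + 191.083ms (1/2)
10. 5350.318ms @ 14 + 764.331ms (2)

note 3 onset = 4/3b = 509.554ms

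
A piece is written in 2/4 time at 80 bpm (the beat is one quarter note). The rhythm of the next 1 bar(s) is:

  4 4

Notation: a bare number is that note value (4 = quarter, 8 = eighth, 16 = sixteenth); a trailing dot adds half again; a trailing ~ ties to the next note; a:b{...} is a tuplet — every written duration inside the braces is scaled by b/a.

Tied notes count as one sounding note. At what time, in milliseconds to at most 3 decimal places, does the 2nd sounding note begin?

1. 0.0ms @ 0 + 750.0ms (1)
2. 750.0ms @ 1 + 750.0ms (1)

note 2 onset = 1b = 750.0ms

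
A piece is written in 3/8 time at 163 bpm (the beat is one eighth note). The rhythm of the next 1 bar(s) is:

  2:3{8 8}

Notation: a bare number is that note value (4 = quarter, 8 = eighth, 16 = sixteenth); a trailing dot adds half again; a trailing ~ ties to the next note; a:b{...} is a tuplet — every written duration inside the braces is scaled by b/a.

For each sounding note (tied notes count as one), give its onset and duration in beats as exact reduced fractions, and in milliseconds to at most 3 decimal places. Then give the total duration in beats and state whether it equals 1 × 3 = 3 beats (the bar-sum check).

1) 0.0ms=0b +552.147ms=3/2b
2) 552.147ms=3/2b +552.147ms=3/2b
Σ=3b of 3 (163bpm 3/8) — PASS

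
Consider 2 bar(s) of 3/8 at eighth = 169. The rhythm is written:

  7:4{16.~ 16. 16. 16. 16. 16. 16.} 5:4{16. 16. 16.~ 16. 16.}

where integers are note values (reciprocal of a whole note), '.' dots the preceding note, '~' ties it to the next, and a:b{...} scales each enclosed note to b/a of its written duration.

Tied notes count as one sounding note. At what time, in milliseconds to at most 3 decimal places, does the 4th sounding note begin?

note 4 onset = 12/7b = 608.622ms

1. 0.0ms @ 0 + 304.311ms (6/7)
2. 304.311ms @ 6/7 + 152.156ms (3/7)
3. 456.467ms @ 9/7 + 152.156ms (3/7)
4. 608.622ms @ 12/7 + 152.156ms (3/7)
5. 760.778ms @ 15/7 + 152.156ms (3/7)
6. 912.933ms @ 18/7 + 152.156ms (3/7)
7. 1065.089ms @ 3 + 213.018ms (3/5)
8. 1278.107ms @ 18/5 + 213.018ms (3/5)
9. 1491.124ms @ 21/5 + 426.036ms (6/5)
10. 1917.16ms @ 27/5 + 213.018ms (3/5)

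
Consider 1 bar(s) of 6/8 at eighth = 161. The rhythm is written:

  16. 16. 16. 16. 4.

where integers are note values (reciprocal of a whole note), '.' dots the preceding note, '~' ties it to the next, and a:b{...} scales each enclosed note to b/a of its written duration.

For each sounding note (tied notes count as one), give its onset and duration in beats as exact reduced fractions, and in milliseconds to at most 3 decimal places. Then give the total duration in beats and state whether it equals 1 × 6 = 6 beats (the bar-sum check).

1) 0.0ms=0b +279.503ms=3/4b
2) 279.503ms=3/4b +279.503ms=3/4b
3) 559.006ms=3/2b +279.503ms=3/4b
4) 838.509ms=9/4b +279.503ms=3/4b
5) 1118.012ms=3b +1118.012ms=3b
Σ=6b of 6 (161bpm 6/8) — PASS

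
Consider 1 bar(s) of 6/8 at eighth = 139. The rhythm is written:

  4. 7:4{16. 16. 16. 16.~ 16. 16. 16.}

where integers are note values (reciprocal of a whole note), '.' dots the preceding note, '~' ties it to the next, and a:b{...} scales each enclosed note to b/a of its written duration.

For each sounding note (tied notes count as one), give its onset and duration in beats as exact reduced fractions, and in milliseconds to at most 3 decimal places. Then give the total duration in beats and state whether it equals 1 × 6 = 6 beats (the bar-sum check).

1) 0.0ms=0b +1294.964ms=3b
2) 1294.964ms=3b +184.995ms=3/7b
3) 1479.959ms=24/7b +184.995ms=3/7b
4) 1664.954ms=27/7b +184.995ms=3/7b
5) 1849.949ms=30/7b +369.99ms=6/7b
6) 2219.938ms=36/7b +184.995ms=3/7b
7) 2404.933ms=39/7b +184.995ms=3/7b
Σ=6b of 6 (139bpm 6/8) — PASS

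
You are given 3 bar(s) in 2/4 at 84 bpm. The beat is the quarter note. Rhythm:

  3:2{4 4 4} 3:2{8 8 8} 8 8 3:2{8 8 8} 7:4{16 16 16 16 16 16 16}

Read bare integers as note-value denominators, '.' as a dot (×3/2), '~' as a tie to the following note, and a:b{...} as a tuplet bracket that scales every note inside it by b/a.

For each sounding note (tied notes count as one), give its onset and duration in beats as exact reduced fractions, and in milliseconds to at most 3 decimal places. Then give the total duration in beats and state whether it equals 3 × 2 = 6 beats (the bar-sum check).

1) 0.0ms=0b +476.19ms=2/3b
2) 476.19ms=2/3b +476.19ms=2/3b
3) 952.381ms=4/3b +476.19ms=2/3b
4) 1428.571ms=2b +238.095ms=1/3b
5) 1666.667ms=7/3b +238.095ms=1/3b
6) 1904.762ms=8/3b +238.095ms=1/3b
7) 2142.857ms=3b +357.143ms=1/2b
8) 2500.0ms=7/2b +357.143ms=1/2b
9) 2857.143ms=4b +238.095ms=1/3b
10) 3095.238ms=13/3b +238.095ms=1/3b
11) 3333.333ms=14/3b +238.095ms=1/3b
12) 3571.429ms=5b +102.041ms=1/7b
13) 3673.469ms=36/7b +102.041ms=1/7b
14) 3775.51ms=37/7b +102.041ms=1/7b
15) 3877.551ms=38/7b +102.041ms=1/7b
16) 3979.592ms=39/7b +102.041ms=1/7b
17) 4081.633ms=40/7b +102.041ms=1/7b
18) 4183.673ms=41/7b +102.041ms=1/7b
Σ=6b of 6 (84bpm 2/4) — PASS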